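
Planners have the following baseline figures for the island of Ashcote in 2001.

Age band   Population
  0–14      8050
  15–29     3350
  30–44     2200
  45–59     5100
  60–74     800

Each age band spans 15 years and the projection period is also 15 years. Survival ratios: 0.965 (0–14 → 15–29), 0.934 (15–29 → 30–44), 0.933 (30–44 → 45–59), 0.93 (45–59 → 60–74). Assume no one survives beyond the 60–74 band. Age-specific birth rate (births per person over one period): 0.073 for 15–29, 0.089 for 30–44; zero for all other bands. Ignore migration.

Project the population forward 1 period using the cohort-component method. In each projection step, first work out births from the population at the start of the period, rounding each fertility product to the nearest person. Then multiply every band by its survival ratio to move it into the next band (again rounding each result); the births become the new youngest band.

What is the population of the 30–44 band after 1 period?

3129

Period 1:
Births: 3350 * 0.073 = 245, 2200 * 0.089 = 196 — total 441
15–29: 8050 * 0.965 = 7768
30–44: 3350 * 0.934 = 3129
45–59: 2200 * 0.933 = 2053
60–74: 5100 * 0.93 = 4743
→ [441, 7768, 3129, 2053, 4743]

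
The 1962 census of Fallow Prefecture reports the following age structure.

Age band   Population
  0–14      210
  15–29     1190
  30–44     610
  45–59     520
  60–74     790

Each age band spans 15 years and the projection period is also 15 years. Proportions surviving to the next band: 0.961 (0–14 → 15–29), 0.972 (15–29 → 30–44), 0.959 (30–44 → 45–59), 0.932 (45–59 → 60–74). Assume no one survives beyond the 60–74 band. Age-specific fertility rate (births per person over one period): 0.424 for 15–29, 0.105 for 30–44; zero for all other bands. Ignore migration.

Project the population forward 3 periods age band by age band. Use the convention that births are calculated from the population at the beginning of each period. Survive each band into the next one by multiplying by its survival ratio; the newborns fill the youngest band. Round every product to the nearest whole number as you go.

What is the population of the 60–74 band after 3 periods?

Let band 1 be 0–14 through band 5 = 60–74.
Period 1.
Births: 1190 × 0.424 = 505  |  610 × 0.105 = 64 → total 569
Band 2: 210 × 0.961 = 202
Band 3: 1190 × 0.972 = 1157
Band 4: 610 × 0.959 = 585
Band 5: 520 × 0.932 = 485
→ [569, 202, 1157, 585, 485]
Period 2.
Births: 202 × 0.424 = 86  |  1157 × 0.105 = 121 → total 207
Band 2: 569 × 0.961 = 547
Band 3: 202 × 0.972 = 196
Band 4: 1157 × 0.959 = 1110
Band 5: 585 × 0.932 = 545
→ [207, 547, 196, 1110, 545]
Period 3.
Births: 547 × 0.424 = 232  |  196 × 0.105 = 21 → total 253
Band 2: 207 × 0.961 = 199
Band 3: 547 × 0.972 = 532
Band 4: 196 × 0.959 = 188
Band 5: 1110 × 0.932 = 1035
→ [253, 199, 532, 188, 1035]

1035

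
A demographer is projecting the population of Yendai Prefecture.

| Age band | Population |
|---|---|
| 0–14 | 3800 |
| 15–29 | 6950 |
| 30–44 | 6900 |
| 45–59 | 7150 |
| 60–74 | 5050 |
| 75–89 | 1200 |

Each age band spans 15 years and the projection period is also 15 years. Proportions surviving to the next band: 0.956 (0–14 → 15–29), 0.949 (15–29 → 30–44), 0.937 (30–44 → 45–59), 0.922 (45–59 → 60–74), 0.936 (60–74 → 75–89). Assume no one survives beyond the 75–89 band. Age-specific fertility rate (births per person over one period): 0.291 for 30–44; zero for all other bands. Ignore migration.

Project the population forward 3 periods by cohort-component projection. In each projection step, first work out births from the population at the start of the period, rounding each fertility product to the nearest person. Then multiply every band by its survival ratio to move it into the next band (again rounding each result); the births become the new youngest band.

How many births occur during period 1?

Call the groups 1 to 6, youngest first.
After projecting period 1:
Births: 6900 * 0.291 = 2008
Group 2: 3800 * 0.956 = 3633
Group 3: 6950 * 0.949 = 6596
Group 4: 6900 * 0.937 = 6465
Group 5: 7150 * 0.922 = 6592
Group 6: 5050 * 0.936 = 4727
Giving 2008 / 3633 / 6596 / 6465 / 6592 / 4727.

2008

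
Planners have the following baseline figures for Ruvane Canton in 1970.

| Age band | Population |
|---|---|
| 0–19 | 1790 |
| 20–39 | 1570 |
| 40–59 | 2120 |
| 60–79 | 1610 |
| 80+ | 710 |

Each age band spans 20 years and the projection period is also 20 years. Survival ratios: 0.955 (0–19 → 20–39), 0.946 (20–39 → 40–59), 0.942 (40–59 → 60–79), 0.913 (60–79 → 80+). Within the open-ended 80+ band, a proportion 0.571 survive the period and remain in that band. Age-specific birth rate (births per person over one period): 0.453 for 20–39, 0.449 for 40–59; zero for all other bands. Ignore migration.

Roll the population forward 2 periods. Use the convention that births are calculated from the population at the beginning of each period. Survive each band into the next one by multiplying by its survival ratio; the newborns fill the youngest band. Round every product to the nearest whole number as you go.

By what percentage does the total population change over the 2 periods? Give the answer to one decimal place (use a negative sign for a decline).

14.6

Period 1:
Births: 1570 * 0.453 = 711, 2120 * 0.449 = 952 → 1663
20–39: 1790 * 0.955 = 1709
40–59: 1570 * 0.946 = 1485
60–79: 2120 * 0.942 = 1997
80+: 1610 * 0.913 + 710 * 0.571 = 1470 + 405 = 1875
Giving 1663 / 1709 / 1485 / 1997 / 1875.
Period 2:
Births: 1709 * 0.453 = 774, 1485 * 0.449 = 667 → 1441
20–39: 1663 * 0.955 = 1588
40–59: 1709 * 0.946 = 1617
60–79: 1485 * 0.942 = 1399
80+: 1997 * 0.913 + 1875 * 0.571 = 1823 + 1071 = 2894
Giving 1441 / 1588 / 1617 / 1399 / 2894.
Total: 7800 → 8939; change = 1139; percentage change = 14.6%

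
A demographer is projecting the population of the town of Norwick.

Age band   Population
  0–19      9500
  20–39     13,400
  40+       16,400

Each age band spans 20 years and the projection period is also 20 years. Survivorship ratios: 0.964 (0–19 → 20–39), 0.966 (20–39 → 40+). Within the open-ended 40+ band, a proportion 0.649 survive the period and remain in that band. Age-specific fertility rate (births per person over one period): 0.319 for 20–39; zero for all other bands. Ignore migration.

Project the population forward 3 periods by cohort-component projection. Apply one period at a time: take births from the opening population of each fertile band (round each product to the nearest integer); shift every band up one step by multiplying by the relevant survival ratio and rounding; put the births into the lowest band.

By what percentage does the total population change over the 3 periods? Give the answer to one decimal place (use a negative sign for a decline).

-39.5

Period 1.
Births: 13400 × 0.319 = 4275
20–39: 9500 × 0.964 = 9158
40+: 13400 × 0.966 + 16400 × 0.649 = 12944 + 10644 = 23588
End of period: [4275, 9158, 23588]
Period 2.
Births: 9158 × 0.319 = 2921
20–39: 4275 × 0.964 = 4121
40+: 9158 × 0.966 + 23588 × 0.649 = 8847 + 15309 = 24156
End of period: [2921, 4121, 24156]
Period 3.
Births: 4121 × 0.319 = 1315
20–39: 2921 × 0.964 = 2816
40+: 4121 × 0.966 + 24156 × 0.649 = 3981 + 15677 = 19658
End of period: [1315, 2816, 19658]
Total: 39300 → 23789; change = -15511; percentage change = -39.5%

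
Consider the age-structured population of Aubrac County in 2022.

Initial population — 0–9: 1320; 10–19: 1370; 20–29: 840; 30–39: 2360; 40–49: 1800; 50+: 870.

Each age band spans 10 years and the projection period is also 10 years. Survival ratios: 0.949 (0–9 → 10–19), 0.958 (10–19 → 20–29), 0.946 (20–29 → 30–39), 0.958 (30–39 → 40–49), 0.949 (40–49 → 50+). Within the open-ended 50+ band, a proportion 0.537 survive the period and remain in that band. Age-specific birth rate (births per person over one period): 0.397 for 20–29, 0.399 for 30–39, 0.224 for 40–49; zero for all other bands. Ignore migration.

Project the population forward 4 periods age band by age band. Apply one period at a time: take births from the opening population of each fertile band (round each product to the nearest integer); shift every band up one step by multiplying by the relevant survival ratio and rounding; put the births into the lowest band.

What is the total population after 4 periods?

8631

Call the groups 1 to 6, youngest first.
Period 1:
Births: 840 * 0.397 = 333  |  2360 * 0.399 = 942  |  1800 * 0.224 = 403 → total 1678
Group 2: 1320 * 0.949 = 1253
Group 3: 1370 * 0.958 = 1312
Group 4: 840 * 0.946 = 795
Group 5: 2360 * 0.958 = 2261
Group 6: 1800 * 0.949 + 870 * 0.537 = 1708 + 467 = 2175
End of period: [1678, 1253, 1312, 795, 2261, 2175]
Period 2:
Births: 1312 * 0.397 = 521  |  795 * 0.399 = 317  |  2261 * 0.224 = 506 → total 1344
Group 2: 1678 * 0.949 = 1592
Group 3: 1253 * 0.958 = 1200
Group 4: 1312 * 0.946 = 1241
Group 5: 795 * 0.958 = 762
Group 6: 2261 * 0.949 + 2175 * 0.537 = 2146 + 1168 = 3314
End of period: [1344, 1592, 1200, 1241, 762, 3314]
Period 3:
Births: 1200 * 0.397 = 476  |  1241 * 0.399 = 495  |  762 * 0.224 = 171 → total 1142
Group 2: 1344 * 0.949 = 1275
Group 3: 1592 * 0.958 = 1525
Group 4: 1200 * 0.946 = 1135
Group 5: 1241 * 0.958 = 1189
Group 6: 762 * 0.949 + 3314 * 0.537 = 723 + 1780 = 2503
End of period: [1142, 1275, 1525, 1135, 1189, 2503]
Period 4:
Births: 1525 * 0.397 = 605  |  1135 * 0.399 = 453  |  1189 * 0.224 = 266 → total 1324
Group 2: 1142 * 0.949 = 1084
Group 3: 1275 * 0.958 = 1221
Group 4: 1525 * 0.946 = 1443
Group 5: 1135 * 0.958 = 1087
Group 6: 1189 * 0.949 + 2503 * 0.537 = 1128 + 1344 = 2472
End of period: [1324, 1084, 1221, 1443, 1087, 2472]
Total after period 4: 1324 + 1084 + 1221 + 1443 + 1087 + 2472 = 8631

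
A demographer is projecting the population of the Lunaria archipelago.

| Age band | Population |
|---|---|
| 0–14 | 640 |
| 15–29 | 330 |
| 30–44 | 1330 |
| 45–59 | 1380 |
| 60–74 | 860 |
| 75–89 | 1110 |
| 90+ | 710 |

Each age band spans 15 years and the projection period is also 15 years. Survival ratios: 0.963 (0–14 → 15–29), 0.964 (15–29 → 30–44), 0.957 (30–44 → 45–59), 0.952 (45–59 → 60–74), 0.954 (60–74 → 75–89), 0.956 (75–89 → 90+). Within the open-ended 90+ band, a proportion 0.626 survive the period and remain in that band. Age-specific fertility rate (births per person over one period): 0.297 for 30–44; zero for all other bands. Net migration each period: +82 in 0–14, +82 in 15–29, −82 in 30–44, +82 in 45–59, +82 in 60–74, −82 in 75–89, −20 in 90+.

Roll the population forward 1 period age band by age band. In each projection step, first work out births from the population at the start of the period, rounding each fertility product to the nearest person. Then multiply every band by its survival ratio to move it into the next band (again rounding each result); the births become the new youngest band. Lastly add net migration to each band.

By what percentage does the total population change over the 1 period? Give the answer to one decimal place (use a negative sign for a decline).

Period 1:
Births: 1330 × 0.297 = 395
15–29: 640 × 0.963 = 616
30–44: 330 × 0.964 = 318
45–59: 1330 × 0.957 = 1273
60–74: 1380 × 0.952 = 1314
75–89: 860 × 0.954 = 820
90+: 1110 × 0.956 + 710 × 0.626 = 1061 + 444 = 1505
Net migration: 0–14 + 82 → 477; 15–29 + 82 → 698; 30–44 − 82 → 236; 45–59 + 82 → 1355; 60–74 + 82 → 1396; 75–89 − 82 → 738; 90+ − 20 → 1485
End of period: [477, 698, 236, 1355, 1396, 738, 1485]
Total: 6360 → 6385; change = 25; percentage change = 0.4%

0.4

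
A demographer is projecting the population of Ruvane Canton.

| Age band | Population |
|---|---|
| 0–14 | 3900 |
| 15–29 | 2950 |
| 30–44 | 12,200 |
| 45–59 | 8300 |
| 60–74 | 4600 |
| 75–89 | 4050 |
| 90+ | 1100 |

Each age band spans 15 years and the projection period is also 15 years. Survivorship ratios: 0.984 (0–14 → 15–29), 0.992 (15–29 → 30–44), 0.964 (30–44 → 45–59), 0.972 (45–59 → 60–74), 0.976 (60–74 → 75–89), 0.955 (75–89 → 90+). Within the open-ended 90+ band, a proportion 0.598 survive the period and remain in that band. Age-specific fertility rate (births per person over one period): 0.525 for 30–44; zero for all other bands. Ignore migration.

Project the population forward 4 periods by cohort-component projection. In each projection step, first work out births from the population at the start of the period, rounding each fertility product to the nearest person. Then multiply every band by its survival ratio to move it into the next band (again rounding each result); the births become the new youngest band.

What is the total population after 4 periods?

36674

(Groups numbered youngest = 1 to oldest = 7.)
After projecting period 1:
Births: 12200 × 0.525 = 6405
Group 2: 3900 × 0.984 = 3838
Group 3: 2950 × 0.992 = 2926
Group 4: 12200 × 0.964 = 11761
Group 5: 8300 × 0.972 = 8068
Group 6: 4600 × 0.976 = 4490
Group 7: 4050 × 0.955 + 1100 × 0.598 = 3868 + 658 = 4526
Giving 6405 / 3838 / 2926 / 11761 / 8068 / 4490 / 4526.
After projecting period 2:
Births: 2926 × 0.525 = 1536
Group 2: 6405 × 0.984 = 6303
Group 3: 3838 × 0.992 = 3807
Group 4: 2926 × 0.964 = 2821
Group 5: 11761 × 0.972 = 11432
Group 6: 8068 × 0.976 = 7874
Group 7: 4490 × 0.955 + 4526 × 0.598 = 4288 + 2707 = 6995
Giving 1536 / 6303 / 3807 / 2821 / 11432 / 7874 / 6995.
After projecting period 3:
Births: 3807 × 0.525 = 1999
Group 2: 1536 × 0.984 = 1511
Group 3: 6303 × 0.992 = 6253
Group 4: 3807 × 0.964 = 3670
Group 5: 2821 × 0.972 = 2742
Group 6: 11432 × 0.976 = 11158
Group 7: 7874 × 0.955 + 6995 × 0.598 = 7520 + 4183 = 11703
Giving 1999 / 1511 / 6253 / 3670 / 2742 / 11158 / 11703.
After projecting period 4:
Births: 6253 × 0.525 = 3283
Group 2: 1999 × 0.984 = 1967
Group 3: 1511 × 0.992 = 1499
Group 4: 6253 × 0.964 = 6028
Group 5: 3670 × 0.972 = 3567
Group 6: 2742 × 0.976 = 2676
Group 7: 11158 × 0.955 + 11703 × 0.598 = 10656 + 6998 = 17654
Giving 3283 / 1967 / 1499 / 6028 / 3567 / 2676 / 17654.
Total after period 4: 3283 + 1967 + 1499 + 6028 + 3567 + 2676 + 17654 = 36674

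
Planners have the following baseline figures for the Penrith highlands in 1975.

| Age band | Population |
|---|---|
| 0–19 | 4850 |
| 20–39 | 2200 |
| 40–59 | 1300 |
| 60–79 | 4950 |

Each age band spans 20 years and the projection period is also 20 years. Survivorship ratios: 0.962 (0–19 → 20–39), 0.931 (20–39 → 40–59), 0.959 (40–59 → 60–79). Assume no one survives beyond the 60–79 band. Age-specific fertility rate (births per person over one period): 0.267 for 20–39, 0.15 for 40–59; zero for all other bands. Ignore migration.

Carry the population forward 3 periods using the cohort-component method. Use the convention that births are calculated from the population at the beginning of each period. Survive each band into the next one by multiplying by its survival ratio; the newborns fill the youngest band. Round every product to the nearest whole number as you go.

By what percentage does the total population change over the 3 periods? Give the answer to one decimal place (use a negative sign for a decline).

Period 1.
Births: 2200 × 0.267 = 587, 1300 × 0.15 = 195 → 782
20–39: 4850 × 0.962 = 4666
40–59: 2200 × 0.931 = 2048
60–79: 1300 × 0.959 = 1247
Population now: 0–19=782, 20–39=4666, 40–59=2048, 60–79=1247
Period 2.
Births: 4666 × 0.267 = 1246, 2048 × 0.15 = 307 → 1553
20–39: 782 × 0.962 = 752
40–59: 4666 × 0.931 = 4344
60–79: 2048 × 0.959 = 1964
Population now: 0–19=1553, 20–39=752, 40–59=4344, 60–79=1964
Period 3.
Births: 752 × 0.267 = 201, 4344 × 0.15 = 652 → 853
20–39: 1553 × 0.962 = 1494
40–59: 752 × 0.931 = 700
60–79: 4344 × 0.959 = 4166
Population now: 0–19=853, 20–39=1494, 40–59=700, 60–79=4166
Total: 13300 → 7213; change = -6087; percentage change = -45.8%

-45.8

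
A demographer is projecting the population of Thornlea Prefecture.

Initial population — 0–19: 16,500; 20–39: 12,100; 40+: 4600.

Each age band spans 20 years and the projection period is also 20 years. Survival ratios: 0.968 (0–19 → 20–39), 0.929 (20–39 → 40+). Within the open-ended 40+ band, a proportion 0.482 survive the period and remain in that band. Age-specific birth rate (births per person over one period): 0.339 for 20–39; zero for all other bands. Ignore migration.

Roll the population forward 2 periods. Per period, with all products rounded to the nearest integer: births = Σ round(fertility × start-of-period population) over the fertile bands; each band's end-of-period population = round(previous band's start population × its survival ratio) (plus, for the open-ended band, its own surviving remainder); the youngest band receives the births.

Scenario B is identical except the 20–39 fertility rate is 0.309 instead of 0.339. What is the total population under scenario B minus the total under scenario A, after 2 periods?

-832

Period 1.
Births: 12100 × 0.339 = 4102
20–39: 16500 × 0.968 = 15972
40+: 12100 × 0.929 + 4600 × 0.482 = 11241 + 2217 = 13458
End of period: [4102, 15972, 13458]
Period 2.
Births: 15972 × 0.339 = 5415
20–39: 4102 × 0.968 = 3971
40+: 15972 × 0.929 + 13458 × 0.482 = 14838 + 6487 = 21325
End of period: [5415, 3971, 21325]
Scenario A total after 2 periods: 30711
Scenario B projection —
Period 1.
Births: 12100 × 0.309 = 3739
20–39: 16500 × 0.968 = 15972
40+: 12100 × 0.929 + 4600 × 0.482 = 11241 + 2217 = 13458
End of period: [3739, 15972, 13458]
Period 2.
Births: 15972 × 0.309 = 4935
20–39: 3739 × 0.968 = 3619
40+: 15972 × 0.929 + 13458 × 0.482 = 14838 + 6487 = 21325
End of period: [4935, 3619, 21325]
Scenario B total after 2 periods: 29879
Difference B − A = 29879 − 30711 = -832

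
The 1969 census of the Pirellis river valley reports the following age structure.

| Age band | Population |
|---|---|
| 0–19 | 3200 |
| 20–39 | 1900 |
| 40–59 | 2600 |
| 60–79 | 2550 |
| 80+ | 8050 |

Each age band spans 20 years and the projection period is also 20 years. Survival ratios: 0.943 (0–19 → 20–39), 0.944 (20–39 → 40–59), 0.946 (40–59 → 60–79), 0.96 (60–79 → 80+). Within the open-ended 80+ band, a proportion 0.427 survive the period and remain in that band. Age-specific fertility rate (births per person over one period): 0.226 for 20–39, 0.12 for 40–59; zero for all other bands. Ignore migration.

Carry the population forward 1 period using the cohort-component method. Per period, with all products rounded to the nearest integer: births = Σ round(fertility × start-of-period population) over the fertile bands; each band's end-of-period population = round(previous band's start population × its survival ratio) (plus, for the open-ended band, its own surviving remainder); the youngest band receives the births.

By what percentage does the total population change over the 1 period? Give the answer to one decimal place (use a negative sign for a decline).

— Period 1 —
Births: 1900 × 0.226 = 429 ; 2600 × 0.12 = 312 — total 741
20–39: 3200 × 0.943 = 3018
40–59: 1900 × 0.944 = 1794
60–79: 2600 × 0.946 = 2460
80+: 2550 × 0.96 + 8050 × 0.427 = 2448 + 3437 = 5885
Giving 741 / 3018 / 1794 / 2460 / 5885.
Total: 18300 → 13898; change = -4402; percentage change = -24.1%

-24.1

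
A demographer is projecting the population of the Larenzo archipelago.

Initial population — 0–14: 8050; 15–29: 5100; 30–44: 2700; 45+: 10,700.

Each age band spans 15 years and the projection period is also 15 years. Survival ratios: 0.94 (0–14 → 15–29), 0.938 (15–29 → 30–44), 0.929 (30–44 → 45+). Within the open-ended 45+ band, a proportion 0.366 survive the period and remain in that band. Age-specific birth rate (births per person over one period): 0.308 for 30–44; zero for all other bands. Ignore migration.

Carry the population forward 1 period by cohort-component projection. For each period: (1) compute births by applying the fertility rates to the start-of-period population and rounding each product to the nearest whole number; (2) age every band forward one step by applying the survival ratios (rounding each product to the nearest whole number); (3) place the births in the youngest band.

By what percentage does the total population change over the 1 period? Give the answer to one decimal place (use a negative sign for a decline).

Call the bands 1 to 4, youngest first.
[period 1]
Births: 2700 × 0.308 = 832
Band 2: 8050 × 0.94 = 7567
Band 3: 5100 × 0.938 = 4784
Band 4: 2700 × 0.929 + 10700 × 0.366 = 2508 + 3916 = 6424
Population now: 0–14=832, 15–29=7567, 30–44=4784, 45+=6424
Total: 26550 → 19607; change = -6943; percentage change = -26.2%

-26.2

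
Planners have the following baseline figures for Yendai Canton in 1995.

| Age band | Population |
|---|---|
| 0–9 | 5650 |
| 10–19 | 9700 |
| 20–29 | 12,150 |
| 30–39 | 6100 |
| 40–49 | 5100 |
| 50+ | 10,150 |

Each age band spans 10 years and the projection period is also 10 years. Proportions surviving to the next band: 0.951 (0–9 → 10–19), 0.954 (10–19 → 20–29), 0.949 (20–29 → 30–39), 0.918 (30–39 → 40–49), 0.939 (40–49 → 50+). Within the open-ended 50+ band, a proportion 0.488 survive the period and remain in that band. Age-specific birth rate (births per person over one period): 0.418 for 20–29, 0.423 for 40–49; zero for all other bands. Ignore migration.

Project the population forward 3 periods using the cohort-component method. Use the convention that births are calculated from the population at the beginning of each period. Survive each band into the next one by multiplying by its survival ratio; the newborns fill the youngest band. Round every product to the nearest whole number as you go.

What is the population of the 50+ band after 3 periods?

— Period 1 —
Births: 12150 × 0.418 = 5079 ; 5100 × 0.423 = 2157 → 7236
10–19: 5650 × 0.951 = 5373
20–29: 9700 × 0.954 = 9254
30–39: 12150 × 0.949 = 11530
40–49: 6100 × 0.918 = 5600
50+: 5100 × 0.939 + 10150 × 0.488 = 4789 + 4953 = 9742
→ [7236, 5373, 9254, 11530, 5600, 9742]
— Period 2 —
Births: 9254 × 0.418 = 3868 ; 5600 × 0.423 = 2369 → 6237
10–19: 7236 × 0.951 = 6881
20–29: 5373 × 0.954 = 5126
30–39: 9254 × 0.949 = 8782
40–49: 11530 × 0.918 = 10585
50+: 5600 × 0.939 + 9742 × 0.488 = 5258 + 4754 = 10012
→ [6237, 6881, 5126, 8782, 10585, 10012]
— Period 3 —
Births: 5126 × 0.418 = 2143 ; 10585 × 0.423 = 4477 → 6620
10–19: 6237 × 0.951 = 5931
20–29: 6881 × 0.954 = 6564
30–39: 5126 × 0.949 = 4865
40–49: 8782 × 0.918 = 8062
50+: 10585 × 0.939 + 10012 × 0.488 = 9939 + 4886 = 14825
→ [6620, 5931, 6564, 4865, 8062, 14825]

14825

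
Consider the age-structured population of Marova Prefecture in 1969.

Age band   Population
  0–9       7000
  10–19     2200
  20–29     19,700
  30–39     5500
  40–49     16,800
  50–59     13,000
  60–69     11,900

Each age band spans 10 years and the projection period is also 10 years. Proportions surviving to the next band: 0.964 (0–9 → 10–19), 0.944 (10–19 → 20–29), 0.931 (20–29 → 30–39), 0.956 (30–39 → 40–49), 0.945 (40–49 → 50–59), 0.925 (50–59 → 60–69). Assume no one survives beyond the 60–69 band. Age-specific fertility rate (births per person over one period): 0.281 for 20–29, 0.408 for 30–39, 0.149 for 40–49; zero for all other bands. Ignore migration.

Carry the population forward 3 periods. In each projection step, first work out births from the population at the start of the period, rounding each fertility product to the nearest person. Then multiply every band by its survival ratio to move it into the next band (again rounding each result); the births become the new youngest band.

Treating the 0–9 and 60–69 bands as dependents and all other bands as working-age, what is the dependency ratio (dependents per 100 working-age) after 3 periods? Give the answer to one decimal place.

23.2

Period 1.
Births: 19700 × 0.281 = 5536 ; 5500 × 0.408 = 2244 ; 16800 × 0.149 = 2503 → 10283
10–19: 7000 × 0.964 = 6748
20–29: 2200 × 0.944 = 2077
30–39: 19700 × 0.931 = 18341
40–49: 5500 × 0.956 = 5258
50–59: 16800 × 0.945 = 15876
60–69: 13000 × 0.925 = 12025
→ [10283, 6748, 2077, 18341, 5258, 15876, 12025]
Period 2.
Births: 2077 × 0.281 = 584 ; 18341 × 0.408 = 7483 ; 5258 × 0.149 = 783 → 8850
10–19: 10283 × 0.964 = 9913
20–29: 6748 × 0.944 = 6370
30–39: 2077 × 0.931 = 1934
40–49: 18341 × 0.956 = 17534
50–59: 5258 × 0.945 = 4969
60–69: 15876 × 0.925 = 14685
→ [8850, 9913, 6370, 1934, 17534, 4969, 14685]
Period 3.
Births: 6370 × 0.281 = 1790 ; 1934 × 0.408 = 789 ; 17534 × 0.149 = 2613 → 5192
10–19: 8850 × 0.964 = 8531
20–29: 9913 × 0.944 = 9358
30–39: 6370 × 0.931 = 5930
40–49: 1934 × 0.956 = 1849
50–59: 17534 × 0.945 = 16570
60–69: 4969 × 0.925 = 4596
→ [5192, 8531, 9358, 5930, 1849, 16570, 4596]
Dependents (band 0–9 + band 60–69) = 5192 + 4596 = 9788; working-age = 42238; ratio = 9788/42238 × 100 = 23.2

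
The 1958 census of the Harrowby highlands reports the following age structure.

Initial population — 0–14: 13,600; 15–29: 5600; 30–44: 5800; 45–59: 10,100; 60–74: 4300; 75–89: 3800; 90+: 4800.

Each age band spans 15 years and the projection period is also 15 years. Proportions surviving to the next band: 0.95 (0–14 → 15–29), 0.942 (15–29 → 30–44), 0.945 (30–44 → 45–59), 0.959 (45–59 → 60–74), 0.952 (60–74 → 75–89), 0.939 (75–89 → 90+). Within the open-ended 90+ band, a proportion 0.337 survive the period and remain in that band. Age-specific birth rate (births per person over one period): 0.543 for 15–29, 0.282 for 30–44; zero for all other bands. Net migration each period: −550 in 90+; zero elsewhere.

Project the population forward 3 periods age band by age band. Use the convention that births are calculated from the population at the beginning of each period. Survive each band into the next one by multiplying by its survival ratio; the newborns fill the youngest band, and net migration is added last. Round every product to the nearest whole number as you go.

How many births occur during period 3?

5845

— Period 1 —
Births: 5600 × 0.543 = 3041  |  5800 × 0.282 = 1636 ⇒ total 4677
15–29: 13600 × 0.95 = 12920
30–44: 5600 × 0.942 = 5275
45–59: 5800 × 0.945 = 5481
60–74: 10100 × 0.959 = 9686
75–89: 4300 × 0.952 = 4094
90+: 3800 × 0.939 + 4800 × 0.337 = 3568 + 1618 = 5186
Net migration: 90+ − 550 → 4636
Giving 4677 / 12920 / 5275 / 5481 / 9686 / 4094 / 4636.
— Period 2 —
Births: 12920 × 0.543 = 7016  |  5275 × 0.282 = 1488 ⇒ total 8504
15–29: 4677 × 0.95 = 4443
30–44: 12920 × 0.942 = 12171
45–59: 5275 × 0.945 = 4985
60–74: 5481 × 0.959 = 5256
75–89: 9686 × 0.952 = 9221
90+: 4094 × 0.939 + 4636 × 0.337 = 3844 + 1562 = 5406
Net migration: 90+ − 550 → 4856
Giving 8504 / 4443 / 12171 / 4985 / 5256 / 9221 / 4856.
— Period 3 —
Births: 4443 × 0.543 = 2413  |  12171 × 0.282 = 3432 ⇒ total 5845
15–29: 8504 × 0.95 = 8079
30–44: 4443 × 0.942 = 4185
45–59: 12171 × 0.945 = 11502
60–74: 4985 × 0.959 = 4781
75–89: 5256 × 0.952 = 5004
90+: 9221 × 0.939 + 4856 × 0.337 = 8659 + 1636 = 10295
Net migration: 90+ − 550 → 9745
Giving 5845 / 8079 / 4185 / 11502 / 4781 / 5004 / 9745.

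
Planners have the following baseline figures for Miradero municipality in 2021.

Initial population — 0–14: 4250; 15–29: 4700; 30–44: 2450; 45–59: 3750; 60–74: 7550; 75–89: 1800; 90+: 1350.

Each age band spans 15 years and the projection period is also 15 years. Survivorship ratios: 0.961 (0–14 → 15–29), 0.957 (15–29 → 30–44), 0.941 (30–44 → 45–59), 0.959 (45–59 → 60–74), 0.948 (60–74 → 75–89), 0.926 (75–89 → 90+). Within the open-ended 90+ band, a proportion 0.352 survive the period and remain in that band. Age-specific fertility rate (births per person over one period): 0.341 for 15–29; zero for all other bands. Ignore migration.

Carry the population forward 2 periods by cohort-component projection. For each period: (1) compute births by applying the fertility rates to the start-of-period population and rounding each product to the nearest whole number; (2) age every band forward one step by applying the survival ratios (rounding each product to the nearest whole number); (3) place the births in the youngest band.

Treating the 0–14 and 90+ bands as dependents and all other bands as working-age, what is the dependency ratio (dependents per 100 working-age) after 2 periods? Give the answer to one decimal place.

(Bands numbered youngest = 1 to oldest = 7.)
Period 1:
Births: 4700 × 0.341 = 1603
Band 2: 4250 × 0.961 = 4084
Band 3: 4700 × 0.957 = 4498
Band 4: 2450 × 0.941 = 2305
Band 5: 3750 × 0.959 = 3596
Band 6: 7550 × 0.948 = 7157
Band 7: 1800 × 0.926 + 1350 × 0.352 = 1667 + 475 = 2142
End of period: [1603, 4084, 4498, 2305, 3596, 7157, 2142]
Period 2:
Births: 4084 × 0.341 = 1393
Band 2: 1603 × 0.961 = 1540
Band 3: 4084 × 0.957 = 3908
Band 4: 4498 × 0.941 = 4233
Band 5: 2305 × 0.959 = 2210
Band 6: 3596 × 0.948 = 3409
Band 7: 7157 × 0.926 + 2142 × 0.352 = 6627 + 754 = 7381
End of period: [1393, 1540, 3908, 4233, 2210, 3409, 7381]
Dependents (band 0–14 + band 90+) = 1393 + 7381 = 8774; working-age = 15300; ratio = 8774/15300 × 100 = 57.3

57.3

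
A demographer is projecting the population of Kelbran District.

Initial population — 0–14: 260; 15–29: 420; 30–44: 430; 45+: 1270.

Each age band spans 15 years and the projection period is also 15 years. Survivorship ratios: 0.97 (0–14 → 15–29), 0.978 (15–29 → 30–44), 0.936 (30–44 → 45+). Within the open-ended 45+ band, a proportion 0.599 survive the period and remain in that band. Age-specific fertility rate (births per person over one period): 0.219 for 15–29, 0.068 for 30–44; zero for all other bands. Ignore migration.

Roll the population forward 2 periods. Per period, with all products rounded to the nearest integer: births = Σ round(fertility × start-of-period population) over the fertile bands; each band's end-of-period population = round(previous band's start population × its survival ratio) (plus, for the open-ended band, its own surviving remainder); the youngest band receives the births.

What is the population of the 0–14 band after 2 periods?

After projecting period 1:
Births: 420 * 0.219 = 92, 430 * 0.068 = 29 → total 121
15–29: 260 * 0.97 = 252
30–44: 420 * 0.978 = 411
45+: 430 * 0.936 + 1270 * 0.599 = 402 + 761 = 1163
Giving 121 / 252 / 411 / 1163.
After projecting period 2:
Births: 252 * 0.219 = 55, 411 * 0.068 = 28 → total 83
15–29: 121 * 0.97 = 117
30–44: 252 * 0.978 = 246
45+: 411 * 0.936 + 1163 * 0.599 = 385 + 697 = 1082
Giving 83 / 117 / 246 / 1082.

83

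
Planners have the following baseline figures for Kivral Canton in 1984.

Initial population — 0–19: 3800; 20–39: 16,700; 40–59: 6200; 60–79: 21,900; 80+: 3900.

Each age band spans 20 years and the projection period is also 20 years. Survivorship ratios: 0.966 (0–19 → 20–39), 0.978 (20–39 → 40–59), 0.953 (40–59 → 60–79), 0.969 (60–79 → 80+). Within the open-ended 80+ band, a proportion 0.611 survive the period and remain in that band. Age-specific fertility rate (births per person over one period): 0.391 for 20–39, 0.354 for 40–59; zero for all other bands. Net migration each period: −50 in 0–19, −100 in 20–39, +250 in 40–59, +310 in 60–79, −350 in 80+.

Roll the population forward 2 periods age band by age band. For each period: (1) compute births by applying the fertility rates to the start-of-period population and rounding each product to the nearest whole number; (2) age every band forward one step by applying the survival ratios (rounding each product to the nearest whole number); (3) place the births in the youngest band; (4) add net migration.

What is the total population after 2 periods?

55236

Period 1:
Births: 16700 × 0.391 = 6530, 6200 × 0.354 = 2195 — total 8725
20–39: 3800 × 0.966 = 3671
40–59: 16700 × 0.978 = 16333
60–79: 6200 × 0.953 = 5909
80+: 21900 × 0.969 + 3900 × 0.611 = 21221 + 2383 = 23604
Net migration: 0–19 − 50 → 8675; 20–39 − 100 → 3571; 40–59 + 250 → 16583; 60–79 + 310 → 6219; 80+ − 350 → 23254
Giving 8675 / 3571 / 16583 / 6219 / 23254.
Period 2:
Births: 3571 × 0.391 = 1396, 16583 × 0.354 = 5870 — total 7266
20–39: 8675 × 0.966 = 8380
40–59: 3571 × 0.978 = 3492
60–79: 16583 × 0.953 = 15804
80+: 6219 × 0.969 + 23254 × 0.611 = 6026 + 14208 = 20234
Net migration: 0–19 − 50 → 7216; 20–39 − 100 → 8280; 40–59 + 250 → 3742; 60–79 + 310 → 16114; 80+ − 350 → 19884
Giving 7216 / 8280 / 3742 / 16114 / 19884.
Total after period 2: 7216 + 8280 + 3742 + 16114 + 19884 = 55236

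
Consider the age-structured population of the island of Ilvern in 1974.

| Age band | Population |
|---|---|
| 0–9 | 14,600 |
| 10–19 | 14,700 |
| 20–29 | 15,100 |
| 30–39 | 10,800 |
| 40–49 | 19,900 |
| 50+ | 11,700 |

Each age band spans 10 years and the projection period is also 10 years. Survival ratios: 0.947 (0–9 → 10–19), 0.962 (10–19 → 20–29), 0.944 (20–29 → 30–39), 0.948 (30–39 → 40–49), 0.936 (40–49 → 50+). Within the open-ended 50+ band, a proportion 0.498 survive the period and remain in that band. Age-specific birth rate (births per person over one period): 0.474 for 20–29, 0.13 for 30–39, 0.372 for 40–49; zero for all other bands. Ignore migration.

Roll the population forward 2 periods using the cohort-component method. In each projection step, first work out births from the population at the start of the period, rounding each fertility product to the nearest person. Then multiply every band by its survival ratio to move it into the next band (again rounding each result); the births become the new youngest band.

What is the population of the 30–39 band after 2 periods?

(Bands numbered youngest = 1 to oldest = 6.)
— Period 1 —
Births: 15100 * 0.474 = 7157, 10800 * 0.13 = 1404, 19900 * 0.372 = 7403 — total 15964
Band 2: 14600 * 0.947 = 13826
Band 3: 14700 * 0.962 = 14141
Band 4: 15100 * 0.944 = 14254
Band 5: 10800 * 0.948 = 10238
Band 6: 19900 * 0.936 + 11700 * 0.498 = 18626 + 5827 = 24453
Population now: 0–9=15964, 10–19=13826, 20–29=14141, 30–39=14254, 40–49=10238, 50+=24453
— Period 2 —
Births: 14141 * 0.474 = 6703, 14254 * 0.13 = 1853, 10238 * 0.372 = 3809 — total 12365
Band 2: 15964 * 0.947 = 15118
Band 3: 13826 * 0.962 = 13301
Band 4: 14141 * 0.944 = 13349
Band 5: 14254 * 0.948 = 13513
Band 6: 10238 * 0.936 + 24453 * 0.498 = 9583 + 12178 = 21761
Population now: 0–9=12365, 10–19=15118, 20–29=13301, 30–39=13349, 40–49=13513, 50+=21761

13349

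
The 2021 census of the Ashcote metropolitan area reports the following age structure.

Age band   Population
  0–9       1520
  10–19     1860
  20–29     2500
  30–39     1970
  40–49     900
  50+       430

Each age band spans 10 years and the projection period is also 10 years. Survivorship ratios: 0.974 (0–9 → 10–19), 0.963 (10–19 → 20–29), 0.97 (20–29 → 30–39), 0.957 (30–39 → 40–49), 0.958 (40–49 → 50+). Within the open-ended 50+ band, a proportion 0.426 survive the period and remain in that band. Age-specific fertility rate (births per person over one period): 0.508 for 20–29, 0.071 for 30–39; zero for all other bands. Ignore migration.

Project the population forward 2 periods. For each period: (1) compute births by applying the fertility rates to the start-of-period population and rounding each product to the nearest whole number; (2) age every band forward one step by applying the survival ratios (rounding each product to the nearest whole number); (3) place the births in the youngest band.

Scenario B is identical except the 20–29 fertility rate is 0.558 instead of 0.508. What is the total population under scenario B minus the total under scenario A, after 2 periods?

After projecting period 1:
Births: 2500 * 0.508 = 1270  |  1970 * 0.071 = 140 ⇒ total 1410
10–19: 1520 * 0.974 = 1480
20–29: 1860 * 0.963 = 1791
30–39: 2500 * 0.97 = 2425
40–49: 1970 * 0.957 = 1885
50+: 900 * 0.958 + 430 * 0.426 = 862 + 183 = 1045
→ [1410, 1480, 1791, 2425, 1885, 1045]
After projecting period 2:
Births: 1791 * 0.508 = 910  |  2425 * 0.071 = 172 ⇒ total 1082
10–19: 1410 * 0.974 = 1373
20–29: 1480 * 0.963 = 1425
30–39: 1791 * 0.97 = 1737
40–49: 2425 * 0.957 = 2321
50+: 1885 * 0.958 + 1045 * 0.426 = 1806 + 445 = 2251
→ [1082, 1373, 1425, 1737, 2321, 2251]
Scenario A total after 2 periods: 10189
Scenario B projection —
After projecting period 1:
Births: 2500 * 0.558 = 1395  |  1970 * 0.071 = 140 ⇒ total 1535
10–19: 1520 * 0.974 = 1480
20–29: 1860 * 0.963 = 1791
30–39: 2500 * 0.97 = 2425
40–49: 1970 * 0.957 = 1885
50+: 900 * 0.958 + 430 * 0.426 = 862 + 183 = 1045
→ [1535, 1480, 1791, 2425, 1885, 1045]
After projecting period 2:
Births: 1791 * 0.558 = 999  |  2425 * 0.071 = 172 ⇒ total 1171
10–19: 1535 * 0.974 = 1495
20–29: 1480 * 0.963 = 1425
30–39: 1791 * 0.97 = 1737
40–49: 2425 * 0.957 = 2321
50+: 1885 * 0.958 + 1045 * 0.426 = 1806 + 445 = 2251
→ [1171, 1495, 1425, 1737, 2321, 2251]
Scenario B total after 2 periods: 10400
Difference B − A = 10400 − 10189 = 211

211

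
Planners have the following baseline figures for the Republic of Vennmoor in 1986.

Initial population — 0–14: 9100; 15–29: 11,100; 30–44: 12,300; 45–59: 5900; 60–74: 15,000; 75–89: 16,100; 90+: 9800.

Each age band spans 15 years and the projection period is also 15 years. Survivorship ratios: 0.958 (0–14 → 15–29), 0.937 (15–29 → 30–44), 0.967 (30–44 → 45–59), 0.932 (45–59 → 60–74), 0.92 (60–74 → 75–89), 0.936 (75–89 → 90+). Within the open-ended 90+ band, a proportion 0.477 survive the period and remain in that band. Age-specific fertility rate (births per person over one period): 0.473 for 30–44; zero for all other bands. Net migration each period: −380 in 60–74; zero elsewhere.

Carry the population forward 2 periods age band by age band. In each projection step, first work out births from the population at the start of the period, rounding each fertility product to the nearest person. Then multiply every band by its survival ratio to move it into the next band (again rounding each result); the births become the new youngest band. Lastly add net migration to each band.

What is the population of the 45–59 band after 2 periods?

Let group 1 be 0–14 through group 7 = 90+.
After projecting period 1:
Births: 12300 × 0.473 = 5818
Group 2: 9100 × 0.958 = 8718
Group 3: 11100 × 0.937 = 10401
Group 4: 12300 × 0.967 = 11894
Group 5: 5900 × 0.932 = 5499
Group 6: 15000 × 0.92 = 13800
Group 7: 16100 × 0.936 + 9800 × 0.477 = 15070 + 4675 = 19745
Net migration: Group 5 − 380 → 5119
End of period: [5818, 8718, 10401, 11894, 5119, 13800, 19745]
After projecting period 2:
Births: 10401 × 0.473 = 4920
Group 2: 5818 × 0.958 = 5574
Group 3: 8718 × 0.937 = 8169
Group 4: 10401 × 0.967 = 10058
Group 5: 11894 × 0.932 = 11085
Group 6: 5119 × 0.92 = 4709
Group 7: 13800 × 0.936 + 19745 × 0.477 = 12917 + 9418 = 22335
Net migration: Group 5 − 380 → 10705
End of period: [4920, 5574, 8169, 10058, 10705, 4709, 22335]

10058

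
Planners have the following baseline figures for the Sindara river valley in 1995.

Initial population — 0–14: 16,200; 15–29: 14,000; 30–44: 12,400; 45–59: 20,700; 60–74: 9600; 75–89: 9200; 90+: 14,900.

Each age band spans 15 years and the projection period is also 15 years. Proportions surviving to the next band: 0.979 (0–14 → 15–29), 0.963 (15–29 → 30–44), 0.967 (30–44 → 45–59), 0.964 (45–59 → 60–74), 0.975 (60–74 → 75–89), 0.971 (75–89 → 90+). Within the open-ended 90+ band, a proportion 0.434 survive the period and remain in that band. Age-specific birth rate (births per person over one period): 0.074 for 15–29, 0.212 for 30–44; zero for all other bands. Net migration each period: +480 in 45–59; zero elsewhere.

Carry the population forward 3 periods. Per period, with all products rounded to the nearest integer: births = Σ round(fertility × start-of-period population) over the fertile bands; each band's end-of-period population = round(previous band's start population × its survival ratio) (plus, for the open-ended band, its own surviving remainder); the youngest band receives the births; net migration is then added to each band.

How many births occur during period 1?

Let band 1 be 0–14 through band 7 = 90+.
— Period 1 —
Births: 14000 × 0.074 = 1036  |  12400 × 0.212 = 2629 — total 3665
Band 2: 16200 × 0.979 = 15860
Band 3: 14000 × 0.963 = 13482
Band 4: 12400 × 0.967 = 11991
Band 5: 20700 × 0.964 = 19955
Band 6: 9600 × 0.975 = 9360
Band 7: 9200 × 0.971 + 14900 × 0.434 = 8933 + 6467 = 15400
Net migration: Band 4 + 480 → 12471
End of period: [3665, 15860, 13482, 12471, 19955, 9360, 15400]

3665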